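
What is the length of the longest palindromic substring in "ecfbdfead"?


Input: "ecfbdfead"
Checking substrings for palindromes:
  No multi-char palindromic substrings found
Longest palindromic substring: "e" with length 1

1


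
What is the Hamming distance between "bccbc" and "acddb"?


Comparing "bccbc" and "acddb" position by position:
  Position 0: 'b' vs 'a' => differ
  Position 1: 'c' vs 'c' => same
  Position 2: 'c' vs 'd' => differ
  Position 3: 'b' vs 'd' => differ
  Position 4: 'c' vs 'b' => differ
Total differences (Hamming distance): 4

4


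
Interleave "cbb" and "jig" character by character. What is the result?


Interleaving "cbb" and "jig":
  Position 0: 'c' from first, 'j' from second => "cj"
  Position 1: 'b' from first, 'i' from second => "bi"
  Position 2: 'b' from first, 'g' from second => "bg"
Result: cjbibg

cjbibg


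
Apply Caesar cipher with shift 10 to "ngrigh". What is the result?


Caesar cipher: shift "ngrigh" by 10
  'n' (pos 13) + 10 = pos 23 = 'x'
  'g' (pos 6) + 10 = pos 16 = 'q'
  'r' (pos 17) + 10 = pos 1 = 'b'
  'i' (pos 8) + 10 = pos 18 = 's'
  'g' (pos 6) + 10 = pos 16 = 'q'
  'h' (pos 7) + 10 = pos 17 = 'r'
Result: xqbsqr

xqbsqr


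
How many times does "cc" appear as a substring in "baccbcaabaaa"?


Searching for "cc" in "baccbcaabaaa"
Scanning each position:
  Position 0: "ba" => no
  Position 1: "ac" => no
  Position 2: "cc" => MATCH
  Position 3: "cb" => no
  Position 4: "bc" => no
  Position 5: "ca" => no
  Position 6: "aa" => no
  Position 7: "ab" => no
  Position 8: "ba" => no
  Position 9: "aa" => no
  Position 10: "aa" => no
Total occurrences: 1

1


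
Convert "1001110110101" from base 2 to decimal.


Input: "1001110110101" in base 2
Positional expansion:
  Digit '1' (value 1) x 2^12 = 4096
  Digit '0' (value 0) x 2^11 = 0
  Digit '0' (value 0) x 2^10 = 0
  Digit '1' (value 1) x 2^9 = 512
  Digit '1' (value 1) x 2^8 = 256
  Digit '1' (value 1) x 2^7 = 128
  Digit '0' (value 0) x 2^6 = 0
  Digit '1' (value 1) x 2^5 = 32
  Digit '1' (value 1) x 2^4 = 16
  Digit '0' (value 0) x 2^3 = 0
  Digit '1' (value 1) x 2^2 = 4
  Digit '0' (value 0) x 2^1 = 0
  Digit '1' (value 1) x 2^0 = 1
Sum = 5045

5045


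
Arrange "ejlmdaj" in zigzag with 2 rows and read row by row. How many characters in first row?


Zigzag "ejlmdaj" into 2 rows:
Placing characters:
  'e' => row 0
  'j' => row 1
  'l' => row 0
  'm' => row 1
  'd' => row 0
  'a' => row 1
  'j' => row 0
Rows:
  Row 0: "eldj"
  Row 1: "jma"
First row length: 4

4


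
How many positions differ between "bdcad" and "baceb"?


Comparing "bdcad" and "baceb" position by position:
  Position 0: 'b' vs 'b' => same
  Position 1: 'd' vs 'a' => DIFFER
  Position 2: 'c' vs 'c' => same
  Position 3: 'a' vs 'e' => DIFFER
  Position 4: 'd' vs 'b' => DIFFER
Positions that differ: 3

3


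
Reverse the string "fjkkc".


Input: fjkkc
Reading characters right to left:
  Position 4: 'c'
  Position 3: 'k'
  Position 2: 'k'
  Position 1: 'j'
  Position 0: 'f'
Reversed: ckkjf

ckkjf


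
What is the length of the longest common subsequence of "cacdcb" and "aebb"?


LCS of "cacdcb" and "aebb"
DP table:
           a    e    b    b
      0    0    0    0    0
  c   0    0    0    0    0
  a   0    1    1    1    1
  c   0    1    1    1    1
  d   0    1    1    1    1
  c   0    1    1    1    1
  b   0    1    1    2    2
LCS length = dp[6][4] = 2

2


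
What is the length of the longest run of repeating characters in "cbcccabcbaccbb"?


Input: "cbcccabcbaccbb"
Scanning for longest run:
  Position 1 ('b'): new char, reset run to 1
  Position 2 ('c'): new char, reset run to 1
  Position 3 ('c'): continues run of 'c', length=2
  Position 4 ('c'): continues run of 'c', length=3
  Position 5 ('a'): new char, reset run to 1
  Position 6 ('b'): new char, reset run to 1
  Position 7 ('c'): new char, reset run to 1
  Position 8 ('b'): new char, reset run to 1
  Position 9 ('a'): new char, reset run to 1
  Position 10 ('c'): new char, reset run to 1
  Position 11 ('c'): continues run of 'c', length=2
  Position 12 ('b'): new char, reset run to 1
  Position 13 ('b'): continues run of 'b', length=2
Longest run: 'c' with length 3

3


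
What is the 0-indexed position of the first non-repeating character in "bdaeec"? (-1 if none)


Input: bdaeec
Character frequencies:
  'a': 1
  'b': 1
  'c': 1
  'd': 1
  'e': 2
Scanning left to right for freq == 1:
  Position 0 ('b'): unique! => answer = 0

0


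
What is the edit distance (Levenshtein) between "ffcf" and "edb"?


Computing edit distance: "ffcf" -> "edb"
DP table:
           e    d    b
      0    1    2    3
  f   1    1    2    3
  f   2    2    2    3
  c   3    3    3    3
  f   4    4    4    4
Edit distance = dp[4][3] = 4

4


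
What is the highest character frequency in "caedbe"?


Input: caedbe
Character counts:
  'a': 1
  'b': 1
  'c': 1
  'd': 1
  'e': 2
Maximum frequency: 2

2


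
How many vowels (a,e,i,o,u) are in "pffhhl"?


Input: pffhhl
Checking each character:
  'p' at position 0: consonant
  'f' at position 1: consonant
  'f' at position 2: consonant
  'h' at position 3: consonant
  'h' at position 4: consonant
  'l' at position 5: consonant
Total vowels: 0

0


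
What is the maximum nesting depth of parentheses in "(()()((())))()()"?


Input: "(()()((())))()()"
Tracking depth:
  Position 0 '(': depth becomes 1
  Position 1 '(': depth becomes 2
  Position 2 ')': depth becomes 1
  Position 3 '(': depth becomes 2
  Position 4 ')': depth becomes 1
  Position 5 '(': depth becomes 2
  Position 6 '(': depth becomes 3
  Position 7 '(': depth becomes 4
  Position 8 ')': depth becomes 3
  Position 9 ')': depth becomes 2
  Position 10 ')': depth becomes 1
  Position 11 ')': depth becomes 0
  Position 12 '(': depth becomes 1
  Position 13 ')': depth becomes 0
  Position 14 '(': depth becomes 1
  Position 15 ')': depth becomes 0
Maximum depth reached: 4

4


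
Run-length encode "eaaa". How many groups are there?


Input: eaaa
Scanning for consecutive runs:
  Group 1: 'e' x 1 (positions 0-0)
  Group 2: 'a' x 3 (positions 1-3)
Total groups: 2

2


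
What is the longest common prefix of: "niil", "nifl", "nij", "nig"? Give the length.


Words: niil, nifl, nij, nig
  Position 0: all 'n' => match
  Position 1: all 'i' => match
  Position 2: ('i', 'f', 'j', 'g') => mismatch, stop
LCP = "ni" (length 2)

2


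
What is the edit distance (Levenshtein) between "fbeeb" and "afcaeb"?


Computing edit distance: "fbeeb" -> "afcaeb"
DP table:
           a    f    c    a    e    b
      0    1    2    3    4    5    6
  f   1    1    1    2    3    4    5
  b   2    2    2    2    3    4    4
  e   3    3    3    3    3    3    4
  e   4    4    4    4    4    3    4
  b   5    5    5    5    5    4    3
Edit distance = dp[5][6] = 3

3


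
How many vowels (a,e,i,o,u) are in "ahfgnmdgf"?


Input: ahfgnmdgf
Checking each character:
  'a' at position 0: vowel (running total: 1)
  'h' at position 1: consonant
  'f' at position 2: consonant
  'g' at position 3: consonant
  'n' at position 4: consonant
  'm' at position 5: consonant
  'd' at position 6: consonant
  'g' at position 7: consonant
  'f' at position 8: consonant
Total vowels: 1

1


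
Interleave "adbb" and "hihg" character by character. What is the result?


Interleaving "adbb" and "hihg":
  Position 0: 'a' from first, 'h' from second => "ah"
  Position 1: 'd' from first, 'i' from second => "di"
  Position 2: 'b' from first, 'h' from second => "bh"
  Position 3: 'b' from first, 'g' from second => "bg"
Result: ahdibhbg

ahdibhbg


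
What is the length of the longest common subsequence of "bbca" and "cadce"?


LCS of "bbca" and "cadce"
DP table:
           c    a    d    c    e
      0    0    0    0    0    0
  b   0    0    0    0    0    0
  b   0    0    0    0    0    0
  c   0    1    1    1    1    1
  a   0    1    2    2    2    2
LCS length = dp[4][5] = 2

2


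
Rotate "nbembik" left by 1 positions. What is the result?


Input: "nbembik", rotate left by 1
First 1 characters: "n"
Remaining characters: "bembik"
Concatenate remaining + first: "bembik" + "n" = "bembikn"

bembikn


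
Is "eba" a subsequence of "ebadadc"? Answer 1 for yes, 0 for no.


Check if "eba" is a subsequence of "ebadadc"
Greedy scan:
  Position 0 ('e'): matches sub[0] = 'e'
  Position 1 ('b'): matches sub[1] = 'b'
  Position 2 ('a'): matches sub[2] = 'a'
  Position 3 ('d'): no match needed
  Position 4 ('a'): no match needed
  Position 5 ('d'): no match needed
  Position 6 ('c'): no match needed
All 3 characters matched => is a subsequence

1


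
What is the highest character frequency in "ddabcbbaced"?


Input: ddabcbbaced
Character counts:
  'a': 2
  'b': 3
  'c': 2
  'd': 3
  'e': 1
Maximum frequency: 3

3


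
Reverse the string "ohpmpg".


Input: ohpmpg
Reading characters right to left:
  Position 5: 'g'
  Position 4: 'p'
  Position 3: 'm'
  Position 2: 'p'
  Position 1: 'h'
  Position 0: 'o'
Reversed: gpmpho

gpmpho


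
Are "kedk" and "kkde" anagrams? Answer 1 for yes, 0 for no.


Strings: "kedk", "kkde"
Sorted first:  dekk
Sorted second: dekk
Sorted forms match => anagrams

1


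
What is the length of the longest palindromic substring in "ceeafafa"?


Input: "ceeafafa"
Checking substrings for palindromes:
  [3:8] "afafa" (len 5) => palindrome
  [3:6] "afa" (len 3) => palindrome
  [4:7] "faf" (len 3) => palindrome
  [5:8] "afa" (len 3) => palindrome
  [1:3] "ee" (len 2) => palindrome
Longest palindromic substring: "afafa" with length 5

5


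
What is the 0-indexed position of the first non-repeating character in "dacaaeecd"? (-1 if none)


Input: dacaaeecd
Character frequencies:
  'a': 3
  'c': 2
  'd': 2
  'e': 2
Scanning left to right for freq == 1:
  Position 0 ('d'): freq=2, skip
  Position 1 ('a'): freq=3, skip
  Position 2 ('c'): freq=2, skip
  Position 3 ('a'): freq=3, skip
  Position 4 ('a'): freq=3, skip
  Position 5 ('e'): freq=2, skip
  Position 6 ('e'): freq=2, skip
  Position 7 ('c'): freq=2, skip
  Position 8 ('d'): freq=2, skip
  No unique character found => answer = -1

-1


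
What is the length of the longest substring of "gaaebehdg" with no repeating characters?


Input: "gaaebehdg"
Sliding window (track last position of each char):
  Position 0 ('g'): window [0,0] length 1 -- new best
  Position 1 ('a'): window [0,1] length 2 -- new best
  Position 2 ('a'): repeat (last at 1), move window start to 2
  Position 2 ('a'): window [2,2] length 1
  Position 3 ('e'): window [2,3] length 2
  Position 4 ('b'): window [2,4] length 3 -- new best
  Position 5 ('e'): repeat (last at 3), move window start to 4
  Position 5 ('e'): window [4,5] length 2
  Position 6 ('h'): window [4,6] length 3
  Position 7 ('d'): window [4,7] length 4 -- new best
  Position 8 ('g'): window [4,8] length 5 -- new best
Longest substring with no repeats: "behdg" with length 5

5


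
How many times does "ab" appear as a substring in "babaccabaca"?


Searching for "ab" in "babaccabaca"
Scanning each position:
  Position 0: "ba" => no
  Position 1: "ab" => MATCH
  Position 2: "ba" => no
  Position 3: "ac" => no
  Position 4: "cc" => no
  Position 5: "ca" => no
  Position 6: "ab" => MATCH
  Position 7: "ba" => no
  Position 8: "ac" => no
  Position 9: "ca" => no
Total occurrences: 2

2


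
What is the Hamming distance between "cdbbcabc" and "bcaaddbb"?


Comparing "cdbbcabc" and "bcaaddbb" position by position:
  Position 0: 'c' vs 'b' => differ
  Position 1: 'd' vs 'c' => differ
  Position 2: 'b' vs 'a' => differ
  Position 3: 'b' vs 'a' => differ
  Position 4: 'c' vs 'd' => differ
  Position 5: 'a' vs 'd' => differ
  Position 6: 'b' vs 'b' => same
  Position 7: 'c' vs 'b' => differ
Total differences (Hamming distance): 7

7


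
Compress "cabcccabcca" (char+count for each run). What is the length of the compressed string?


Input: cabcccabcca
Runs:
  'c' x 1 => "c1"
  'a' x 1 => "a1"
  'b' x 1 => "b1"
  'c' x 3 => "c3"
  'a' x 1 => "a1"
  'b' x 1 => "b1"
  'c' x 2 => "c2"
  'a' x 1 => "a1"
Compressed: "c1a1b1c3a1b1c2a1"
Compressed length: 16

16


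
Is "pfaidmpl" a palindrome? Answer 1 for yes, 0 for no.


Input: pfaidmpl
Reversed: lpmdiafp
  Compare pos 0 ('p') with pos 7 ('l'): MISMATCH
  Compare pos 1 ('f') with pos 6 ('p'): MISMATCH
  Compare pos 2 ('a') with pos 5 ('m'): MISMATCH
  Compare pos 3 ('i') with pos 4 ('d'): MISMATCH
Result: not a palindrome

0


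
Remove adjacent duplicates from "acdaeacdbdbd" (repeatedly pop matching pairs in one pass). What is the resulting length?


Input: acdaeacdbdbd
Stack-based adjacent duplicate removal:
  Read 'a': push. Stack: a
  Read 'c': push. Stack: ac
  Read 'd': push. Stack: acd
  Read 'a': push. Stack: acda
  Read 'e': push. Stack: acdae
  Read 'a': push. Stack: acdaea
  Read 'c': push. Stack: acdaeac
  Read 'd': push. Stack: acdaeacd
  Read 'b': push. Stack: acdaeacdb
  Read 'd': push. Stack: acdaeacdbd
  Read 'b': push. Stack: acdaeacdbdb
  Read 'd': push. Stack: acdaeacdbdbd
Final stack: "acdaeacdbdbd" (length 12)

12


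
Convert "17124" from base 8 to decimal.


Input: "17124" in base 8
Positional expansion:
  Digit '1' (value 1) x 8^4 = 4096
  Digit '7' (value 7) x 8^3 = 3584
  Digit '1' (value 1) x 8^2 = 64
  Digit '2' (value 2) x 8^1 = 16
  Digit '4' (value 4) x 8^0 = 4
Sum = 7764

7764


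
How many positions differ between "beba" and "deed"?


Comparing "beba" and "deed" position by position:
  Position 0: 'b' vs 'd' => DIFFER
  Position 1: 'e' vs 'e' => same
  Position 2: 'b' vs 'e' => DIFFER
  Position 3: 'a' vs 'd' => DIFFER
Positions that differ: 3

3


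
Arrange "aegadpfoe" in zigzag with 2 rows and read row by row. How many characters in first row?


Zigzag "aegadpfoe" into 2 rows:
Placing characters:
  'a' => row 0
  'e' => row 1
  'g' => row 0
  'a' => row 1
  'd' => row 0
  'p' => row 1
  'f' => row 0
  'o' => row 1
  'e' => row 0
Rows:
  Row 0: "agdfe"
  Row 1: "eapo"
First row length: 5

5


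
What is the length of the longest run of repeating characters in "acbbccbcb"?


Input: "acbbccbcb"
Scanning for longest run:
  Position 1 ('c'): new char, reset run to 1
  Position 2 ('b'): new char, reset run to 1
  Position 3 ('b'): continues run of 'b', length=2
  Position 4 ('c'): new char, reset run to 1
  Position 5 ('c'): continues run of 'c', length=2
  Position 6 ('b'): new char, reset run to 1
  Position 7 ('c'): new char, reset run to 1
  Position 8 ('b'): new char, reset run to 1
Longest run: 'b' with length 2

2


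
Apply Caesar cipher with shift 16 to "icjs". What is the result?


Caesar cipher: shift "icjs" by 16
  'i' (pos 8) + 16 = pos 24 = 'y'
  'c' (pos 2) + 16 = pos 18 = 's'
  'j' (pos 9) + 16 = pos 25 = 'z'
  's' (pos 18) + 16 = pos 8 = 'i'
Result: yszi

yszi


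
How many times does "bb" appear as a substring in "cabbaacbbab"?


Searching for "bb" in "cabbaacbbab"
Scanning each position:
  Position 0: "ca" => no
  Position 1: "ab" => no
  Position 2: "bb" => MATCH
  Position 3: "ba" => no
  Position 4: "aa" => no
  Position 5: "ac" => no
  Position 6: "cb" => no
  Position 7: "bb" => MATCH
  Position 8: "ba" => no
  Position 9: "ab" => no
Total occurrences: 2

2


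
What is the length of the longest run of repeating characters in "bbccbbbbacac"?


Input: "bbccbbbbacac"
Scanning for longest run:
  Position 1 ('b'): continues run of 'b', length=2
  Position 2 ('c'): new char, reset run to 1
  Position 3 ('c'): continues run of 'c', length=2
  Position 4 ('b'): new char, reset run to 1
  Position 5 ('b'): continues run of 'b', length=2
  Position 6 ('b'): continues run of 'b', length=3
  Position 7 ('b'): continues run of 'b', length=4
  Position 8 ('a'): new char, reset run to 1
  Position 9 ('c'): new char, reset run to 1
  Position 10 ('a'): new char, reset run to 1
  Position 11 ('c'): new char, reset run to 1
Longest run: 'b' with length 4

4


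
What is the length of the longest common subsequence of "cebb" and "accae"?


LCS of "cebb" and "accae"
DP table:
           a    c    c    a    e
      0    0    0    0    0    0
  c   0    0    1    1    1    1
  e   0    0    1    1    1    2
  b   0    0    1    1    1    2
  b   0    0    1    1    1    2
LCS length = dp[4][5] = 2

2


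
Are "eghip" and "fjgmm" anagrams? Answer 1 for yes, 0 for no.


Strings: "eghip", "fjgmm"
Sorted first:  eghip
Sorted second: fgjmm
Differ at position 0: 'e' vs 'f' => not anagrams

0


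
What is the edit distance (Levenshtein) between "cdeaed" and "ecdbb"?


Computing edit distance: "cdeaed" -> "ecdbb"
DP table:
           e    c    d    b    b
      0    1    2    3    4    5
  c   1    1    1    2    3    4
  d   2    2    2    1    2    3
  e   3    2    3    2    2    3
  a   4    3    3    3    3    3
  e   5    4    4    4    4    4
  d   6    5    5    4    5    5
Edit distance = dp[6][5] = 5

5


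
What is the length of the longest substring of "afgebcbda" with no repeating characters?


Input: "afgebcbda"
Sliding window (track last position of each char):
  Position 0 ('a'): window [0,0] length 1 -- new best
  Position 1 ('f'): window [0,1] length 2 -- new best
  Position 2 ('g'): window [0,2] length 3 -- new best
  Position 3 ('e'): window [0,3] length 4 -- new best
  Position 4 ('b'): window [0,4] length 5 -- new best
  Position 5 ('c'): window [0,5] length 6 -- new best
  Position 6 ('b'): repeat (last at 4), move window start to 5
  Position 6 ('b'): window [5,6] length 2
  Position 7 ('d'): window [5,7] length 3
  Position 8 ('a'): window [5,8] length 4
Longest substring with no repeats: "afgebc" with length 6

6


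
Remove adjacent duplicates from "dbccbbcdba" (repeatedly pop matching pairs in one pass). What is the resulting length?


Input: dbccbbcdba
Stack-based adjacent duplicate removal:
  Read 'd': push. Stack: d
  Read 'b': push. Stack: db
  Read 'c': push. Stack: dbc
  Read 'c': matches stack top 'c' => pop. Stack: db
  Read 'b': matches stack top 'b' => pop. Stack: d
  Read 'b': push. Stack: db
  Read 'c': push. Stack: dbc
  Read 'd': push. Stack: dbcd
  Read 'b': push. Stack: dbcdb
  Read 'a': push. Stack: dbcdba
Final stack: "dbcdba" (length 6)

6


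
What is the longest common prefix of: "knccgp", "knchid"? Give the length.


Words: knccgp, knchid
  Position 0: all 'k' => match
  Position 1: all 'n' => match
  Position 2: all 'c' => match
  Position 3: ('c', 'h') => mismatch, stop
LCP = "knc" (length 3)

3


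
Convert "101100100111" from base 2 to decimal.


Input: "101100100111" in base 2
Positional expansion:
  Digit '1' (value 1) x 2^11 = 2048
  Digit '0' (value 0) x 2^10 = 0
  Digit '1' (value 1) x 2^9 = 512
  Digit '1' (value 1) x 2^8 = 256
  Digit '0' (value 0) x 2^7 = 0
  Digit '0' (value 0) x 2^6 = 0
  Digit '1' (value 1) x 2^5 = 32
  Digit '0' (value 0) x 2^4 = 0
  Digit '0' (value 0) x 2^3 = 0
  Digit '1' (value 1) x 2^2 = 4
  Digit '1' (value 1) x 2^1 = 2
  Digit '1' (value 1) x 2^0 = 1
Sum = 2855

2855


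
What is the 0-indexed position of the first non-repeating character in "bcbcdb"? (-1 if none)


Input: bcbcdb
Character frequencies:
  'b': 3
  'c': 2
  'd': 1
Scanning left to right for freq == 1:
  Position 0 ('b'): freq=3, skip
  Position 1 ('c'): freq=2, skip
  Position 2 ('b'): freq=3, skip
  Position 3 ('c'): freq=2, skip
  Position 4 ('d'): unique! => answer = 4

4


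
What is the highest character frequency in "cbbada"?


Input: cbbada
Character counts:
  'a': 2
  'b': 2
  'c': 1
  'd': 1
Maximum frequency: 2

2


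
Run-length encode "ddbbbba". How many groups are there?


Input: ddbbbba
Scanning for consecutive runs:
  Group 1: 'd' x 2 (positions 0-1)
  Group 2: 'b' x 4 (positions 2-5)
  Group 3: 'a' x 1 (positions 6-6)
Total groups: 3

3


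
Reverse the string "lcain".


Input: lcain
Reading characters right to left:
  Position 4: 'n'
  Position 3: 'i'
  Position 2: 'a'
  Position 1: 'c'
  Position 0: 'l'
Reversed: niacl

niacl


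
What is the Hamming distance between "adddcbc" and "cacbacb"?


Comparing "adddcbc" and "cacbacb" position by position:
  Position 0: 'a' vs 'c' => differ
  Position 1: 'd' vs 'a' => differ
  Position 2: 'd' vs 'c' => differ
  Position 3: 'd' vs 'b' => differ
  Position 4: 'c' vs 'a' => differ
  Position 5: 'b' vs 'c' => differ
  Position 6: 'c' vs 'b' => differ
Total differences (Hamming distance): 7

7


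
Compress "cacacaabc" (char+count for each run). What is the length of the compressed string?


Input: cacacaabc
Runs:
  'c' x 1 => "c1"
  'a' x 1 => "a1"
  'c' x 1 => "c1"
  'a' x 1 => "a1"
  'c' x 1 => "c1"
  'a' x 2 => "a2"
  'b' x 1 => "b1"
  'c' x 1 => "c1"
Compressed: "c1a1c1a1c1a2b1c1"
Compressed length: 16

16


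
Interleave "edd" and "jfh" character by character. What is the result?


Interleaving "edd" and "jfh":
  Position 0: 'e' from first, 'j' from second => "ej"
  Position 1: 'd' from first, 'f' from second => "df"
  Position 2: 'd' from first, 'h' from second => "dh"
Result: ejdfdh

ejdfdh


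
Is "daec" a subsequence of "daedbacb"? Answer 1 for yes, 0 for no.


Check if "daec" is a subsequence of "daedbacb"
Greedy scan:
  Position 0 ('d'): matches sub[0] = 'd'
  Position 1 ('a'): matches sub[1] = 'a'
  Position 2 ('e'): matches sub[2] = 'e'
  Position 3 ('d'): no match needed
  Position 4 ('b'): no match needed
  Position 5 ('a'): no match needed
  Position 6 ('c'): matches sub[3] = 'c'
  Position 7 ('b'): no match needed
All 4 characters matched => is a subsequence

1


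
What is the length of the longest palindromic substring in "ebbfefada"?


Input: "ebbfefada"
Checking substrings for palindromes:
  [3:6] "fef" (len 3) => palindrome
  [6:9] "ada" (len 3) => palindrome
  [1:3] "bb" (len 2) => palindrome
Longest palindromic substring: "fef" with length 3

3


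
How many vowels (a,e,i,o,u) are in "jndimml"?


Input: jndimml
Checking each character:
  'j' at position 0: consonant
  'n' at position 1: consonant
  'd' at position 2: consonant
  'i' at position 3: vowel (running total: 1)
  'm' at position 4: consonant
  'm' at position 5: consonant
  'l' at position 6: consonant
Total vowels: 1

1


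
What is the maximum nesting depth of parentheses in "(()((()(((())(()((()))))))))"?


Input: "(()((()(((())(()((()))))))))"
Tracking depth:
  Position 0 '(': depth becomes 1
  Position 1 '(': depth becomes 2
  Position 2 ')': depth becomes 1
  Position 3 '(': depth becomes 2
  Position 4 '(': depth becomes 3
  Position 5 '(': depth becomes 4
  Position 6 ')': depth becomes 3
  Position 7 '(': depth becomes 4
  Position 8 '(': depth becomes 5
  Position 9 '(': depth becomes 6
  Position 10 '(': depth becomes 7
  Position 11 ')': depth becomes 6
  Position 12 ')': depth becomes 5
  Position 13 '(': depth becomes 6
  Position 14 '(': depth becomes 7
  Position 15 ')': depth becomes 6
  Position 16 '(': depth becomes 7
  Position 17 '(': depth becomes 8
  Position 18 '(': depth becomes 9
  Position 19 ')': depth becomes 8
  Position 20 ')': depth becomes 7
  Position 21 ')': depth becomes 6
  Position 22 ')': depth becomes 5
  Position 23 ')': depth becomes 4
  Position 24 ')': depth becomes 3
  Position 25 ')': depth becomes 2
  Position 26 ')': depth becomes 1
  Position 27 ')': depth becomes 0
Maximum depth reached: 9

9


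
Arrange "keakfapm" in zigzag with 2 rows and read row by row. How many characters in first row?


Zigzag "keakfapm" into 2 rows:
Placing characters:
  'k' => row 0
  'e' => row 1
  'a' => row 0
  'k' => row 1
  'f' => row 0
  'a' => row 1
  'p' => row 0
  'm' => row 1
Rows:
  Row 0: "kafp"
  Row 1: "ekam"
First row length: 4

4


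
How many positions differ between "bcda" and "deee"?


Comparing "bcda" and "deee" position by position:
  Position 0: 'b' vs 'd' => DIFFER
  Position 1: 'c' vs 'e' => DIFFER
  Position 2: 'd' vs 'e' => DIFFER
  Position 3: 'a' vs 'e' => DIFFER
Positions that differ: 4

4


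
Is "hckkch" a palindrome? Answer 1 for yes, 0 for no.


Input: hckkch
Reversed: hckkch
  Compare pos 0 ('h') with pos 5 ('h'): match
  Compare pos 1 ('c') with pos 4 ('c'): match
  Compare pos 2 ('k') with pos 3 ('k'): match
Result: palindrome

1


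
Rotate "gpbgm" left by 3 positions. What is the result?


Input: "gpbgm", rotate left by 3
First 3 characters: "gpb"
Remaining characters: "gm"
Concatenate remaining + first: "gm" + "gpb" = "gmgpb"

gmgpb


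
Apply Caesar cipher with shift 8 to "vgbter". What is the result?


Caesar cipher: shift "vgbter" by 8
  'v' (pos 21) + 8 = pos 3 = 'd'
  'g' (pos 6) + 8 = pos 14 = 'o'
  'b' (pos 1) + 8 = pos 9 = 'j'
  't' (pos 19) + 8 = pos 1 = 'b'
  'e' (pos 4) + 8 = pos 12 = 'm'
  'r' (pos 17) + 8 = pos 25 = 'z'
Result: dojbmz

dojbmz


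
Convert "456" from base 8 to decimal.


Input: "456" in base 8
Positional expansion:
  Digit '4' (value 4) x 8^2 = 256
  Digit '5' (value 5) x 8^1 = 40
  Digit '6' (value 6) x 8^0 = 6
Sum = 302

302


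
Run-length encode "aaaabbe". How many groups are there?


Input: aaaabbe
Scanning for consecutive runs:
  Group 1: 'a' x 4 (positions 0-3)
  Group 2: 'b' x 2 (positions 4-5)
  Group 3: 'e' x 1 (positions 6-6)
Total groups: 3

3


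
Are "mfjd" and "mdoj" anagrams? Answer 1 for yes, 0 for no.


Strings: "mfjd", "mdoj"
Sorted first:  dfjm
Sorted second: djmo
Differ at position 1: 'f' vs 'j' => not anagrams

0


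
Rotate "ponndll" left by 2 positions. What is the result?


Input: "ponndll", rotate left by 2
First 2 characters: "po"
Remaining characters: "nndll"
Concatenate remaining + first: "nndll" + "po" = "nndllpo"

nndllpo


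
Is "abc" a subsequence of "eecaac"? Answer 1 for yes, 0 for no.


Check if "abc" is a subsequence of "eecaac"
Greedy scan:
  Position 0 ('e'): no match needed
  Position 1 ('e'): no match needed
  Position 2 ('c'): no match needed
  Position 3 ('a'): matches sub[0] = 'a'
  Position 4 ('a'): no match needed
  Position 5 ('c'): no match needed
Only matched 1/3 characters => not a subsequence

0


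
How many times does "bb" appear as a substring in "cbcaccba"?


Searching for "bb" in "cbcaccba"
Scanning each position:
  Position 0: "cb" => no
  Position 1: "bc" => no
  Position 2: "ca" => no
  Position 3: "ac" => no
  Position 4: "cc" => no
  Position 5: "cb" => no
  Position 6: "ba" => no
Total occurrences: 0

0


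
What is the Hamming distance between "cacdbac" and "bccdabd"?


Comparing "cacdbac" and "bccdabd" position by position:
  Position 0: 'c' vs 'b' => differ
  Position 1: 'a' vs 'c' => differ
  Position 2: 'c' vs 'c' => same
  Position 3: 'd' vs 'd' => same
  Position 4: 'b' vs 'a' => differ
  Position 5: 'a' vs 'b' => differ
  Position 6: 'c' vs 'd' => differ
Total differences (Hamming distance): 5

5


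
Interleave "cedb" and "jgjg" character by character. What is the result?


Interleaving "cedb" and "jgjg":
  Position 0: 'c' from first, 'j' from second => "cj"
  Position 1: 'e' from first, 'g' from second => "eg"
  Position 2: 'd' from first, 'j' from second => "dj"
  Position 3: 'b' from first, 'g' from second => "bg"
Result: cjegdjbg

cjegdjbg


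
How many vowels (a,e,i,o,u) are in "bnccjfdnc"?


Input: bnccjfdnc
Checking each character:
  'b' at position 0: consonant
  'n' at position 1: consonant
  'c' at position 2: consonant
  'c' at position 3: consonant
  'j' at position 4: consonant
  'f' at position 5: consonant
  'd' at position 6: consonant
  'n' at position 7: consonant
  'c' at position 8: consonant
Total vowels: 0

0


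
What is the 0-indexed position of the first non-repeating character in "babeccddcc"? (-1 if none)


Input: babeccddcc
Character frequencies:
  'a': 1
  'b': 2
  'c': 4
  'd': 2
  'e': 1
Scanning left to right for freq == 1:
  Position 0 ('b'): freq=2, skip
  Position 1 ('a'): unique! => answer = 1

1


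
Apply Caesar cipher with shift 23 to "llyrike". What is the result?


Caesar cipher: shift "llyrike" by 23
  'l' (pos 11) + 23 = pos 8 = 'i'
  'l' (pos 11) + 23 = pos 8 = 'i'
  'y' (pos 24) + 23 = pos 21 = 'v'
  'r' (pos 17) + 23 = pos 14 = 'o'
  'i' (pos 8) + 23 = pos 5 = 'f'
  'k' (pos 10) + 23 = pos 7 = 'h'
  'e' (pos 4) + 23 = pos 1 = 'b'
Result: iivofhb

iivofhb


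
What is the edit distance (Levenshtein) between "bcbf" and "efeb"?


Computing edit distance: "bcbf" -> "efeb"
DP table:
           e    f    e    b
      0    1    2    3    4
  b   1    1    2    3    3
  c   2    2    2    3    4
  b   3    3    3    3    3
  f   4    4    3    4    4
Edit distance = dp[4][4] = 4

4


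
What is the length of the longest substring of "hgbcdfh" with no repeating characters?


Input: "hgbcdfh"
Sliding window (track last position of each char):
  Position 0 ('h'): window [0,0] length 1 -- new best
  Position 1 ('g'): window [0,1] length 2 -- new best
  Position 2 ('b'): window [0,2] length 3 -- new best
  Position 3 ('c'): window [0,3] length 4 -- new best
  Position 4 ('d'): window [0,4] length 5 -- new best
  Position 5 ('f'): window [0,5] length 6 -- new best
  Position 6 ('h'): repeat (last at 0), move window start to 1
  Position 6 ('h'): window [1,6] length 6
Longest substring with no repeats: "hgbcdf" with length 6

6


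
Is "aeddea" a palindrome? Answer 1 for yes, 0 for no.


Input: aeddea
Reversed: aeddea
  Compare pos 0 ('a') with pos 5 ('a'): match
  Compare pos 1 ('e') with pos 4 ('e'): match
  Compare pos 2 ('d') with pos 3 ('d'): match
Result: palindrome

1


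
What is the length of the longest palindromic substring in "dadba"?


Input: "dadba"
Checking substrings for palindromes:
  [0:3] "dad" (len 3) => palindrome
Longest palindromic substring: "dad" with length 3

3


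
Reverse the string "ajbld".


Input: ajbld
Reading characters right to left:
  Position 4: 'd'
  Position 3: 'l'
  Position 2: 'b'
  Position 1: 'j'
  Position 0: 'a'
Reversed: dlbja

dlbja


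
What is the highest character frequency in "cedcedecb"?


Input: cedcedecb
Character counts:
  'b': 1
  'c': 3
  'd': 2
  'e': 3
Maximum frequency: 3

3


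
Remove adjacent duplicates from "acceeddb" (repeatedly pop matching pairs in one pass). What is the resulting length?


Input: acceeddb
Stack-based adjacent duplicate removal:
  Read 'a': push. Stack: a
  Read 'c': push. Stack: ac
  Read 'c': matches stack top 'c' => pop. Stack: a
  Read 'e': push. Stack: ae
  Read 'e': matches stack top 'e' => pop. Stack: a
  Read 'd': push. Stack: ad
  Read 'd': matches stack top 'd' => pop. Stack: a
  Read 'b': push. Stack: ab
Final stack: "ab" (length 2)

2


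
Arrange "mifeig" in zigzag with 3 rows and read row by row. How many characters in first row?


Zigzag "mifeig" into 3 rows:
Placing characters:
  'm' => row 0
  'i' => row 1
  'f' => row 2
  'e' => row 1
  'i' => row 0
  'g' => row 1
Rows:
  Row 0: "mi"
  Row 1: "ieg"
  Row 2: "f"
First row length: 2

2


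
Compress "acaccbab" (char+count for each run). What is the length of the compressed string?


Input: acaccbab
Runs:
  'a' x 1 => "a1"
  'c' x 1 => "c1"
  'a' x 1 => "a1"
  'c' x 2 => "c2"
  'b' x 1 => "b1"
  'a' x 1 => "a1"
  'b' x 1 => "b1"
Compressed: "a1c1a1c2b1a1b1"
Compressed length: 14

14


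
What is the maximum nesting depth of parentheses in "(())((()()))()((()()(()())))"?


Input: "(())((()()))()((()()(()())))"
Tracking depth:
  Position 0 '(': depth becomes 1
  Position 1 '(': depth becomes 2
  Position 2 ')': depth becomes 1
  Position 3 ')': depth becomes 0
  Position 4 '(': depth becomes 1
  Position 5 '(': depth becomes 2
  Position 6 '(': depth becomes 3
  Position 7 ')': depth becomes 2
  Position 8 '(': depth becomes 3
  Position 9 ')': depth becomes 2
  Position 10 ')': depth becomes 1
  Position 11 ')': depth becomes 0
  Position 12 '(': depth becomes 1
  Position 13 ')': depth becomes 0
  Position 14 '(': depth becomes 1
  Position 15 '(': depth becomes 2
  Position 16 '(': depth becomes 3
  Position 17 ')': depth becomes 2
  Position 18 '(': depth becomes 3
  Position 19 ')': depth becomes 2
  Position 20 '(': depth becomes 3
  Position 21 '(': depth becomes 4
  Position 22 ')': depth becomes 3
  Position 23 '(': depth becomes 4
  Position 24 ')': depth becomes 3
  Position 25 ')': depth becomes 2
  Position 26 ')': depth becomes 1
  Position 27 ')': depth becomes 0
Maximum depth reached: 4

4


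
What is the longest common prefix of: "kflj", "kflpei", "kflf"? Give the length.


Words: kflj, kflpei, kflf
  Position 0: all 'k' => match
  Position 1: all 'f' => match
  Position 2: all 'l' => match
  Position 3: ('j', 'p', 'f') => mismatch, stop
LCP = "kfl" (length 3)

3


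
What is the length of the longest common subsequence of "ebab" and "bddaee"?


LCS of "ebab" and "bddaee"
DP table:
           b    d    d    a    e    e
      0    0    0    0    0    0    0
  e   0    0    0    0    0    1    1
  b   0    1    1    1    1    1    1
  a   0    1    1    1    2    2    2
  b   0    1    1    1    2    2    2
LCS length = dp[4][6] = 2

2


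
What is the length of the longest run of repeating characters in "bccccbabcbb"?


Input: "bccccbabcbb"
Scanning for longest run:
  Position 1 ('c'): new char, reset run to 1
  Position 2 ('c'): continues run of 'c', length=2
  Position 3 ('c'): continues run of 'c', length=3
  Position 4 ('c'): continues run of 'c', length=4
  Position 5 ('b'): new char, reset run to 1
  Position 6 ('a'): new char, reset run to 1
  Position 7 ('b'): new char, reset run to 1
  Position 8 ('c'): new char, reset run to 1
  Position 9 ('b'): new char, reset run to 1
  Position 10 ('b'): continues run of 'b', length=2
Longest run: 'c' with length 4

4


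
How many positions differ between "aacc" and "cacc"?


Comparing "aacc" and "cacc" position by position:
  Position 0: 'a' vs 'c' => DIFFER
  Position 1: 'a' vs 'a' => same
  Position 2: 'c' vs 'c' => same
  Position 3: 'c' vs 'c' => same
Positions that differ: 1

1


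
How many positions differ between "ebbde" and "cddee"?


Comparing "ebbde" and "cddee" position by position:
  Position 0: 'e' vs 'c' => DIFFER
  Position 1: 'b' vs 'd' => DIFFER
  Position 2: 'b' vs 'd' => DIFFER
  Position 3: 'd' vs 'e' => DIFFER
  Position 4: 'e' vs 'e' => same
Positions that differ: 4

4


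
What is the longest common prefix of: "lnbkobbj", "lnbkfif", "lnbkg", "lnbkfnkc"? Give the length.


Words: lnbkobbj, lnbkfif, lnbkg, lnbkfnkc
  Position 0: all 'l' => match
  Position 1: all 'n' => match
  Position 2: all 'b' => match
  Position 3: all 'k' => match
  Position 4: ('o', 'f', 'g', 'f') => mismatch, stop
LCP = "lnbk" (length 4)

4


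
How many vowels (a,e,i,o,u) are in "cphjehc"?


Input: cphjehc
Checking each character:
  'c' at position 0: consonant
  'p' at position 1: consonant
  'h' at position 2: consonant
  'j' at position 3: consonant
  'e' at position 4: vowel (running total: 1)
  'h' at position 5: consonant
  'c' at position 6: consonant
Total vowels: 1

1


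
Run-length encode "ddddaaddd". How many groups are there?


Input: ddddaaddd
Scanning for consecutive runs:
  Group 1: 'd' x 4 (positions 0-3)
  Group 2: 'a' x 2 (positions 4-5)
  Group 3: 'd' x 3 (positions 6-8)
Total groups: 3

3


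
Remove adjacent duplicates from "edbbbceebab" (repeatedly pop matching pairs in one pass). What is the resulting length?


Input: edbbbceebab
Stack-based adjacent duplicate removal:
  Read 'e': push. Stack: e
  Read 'd': push. Stack: ed
  Read 'b': push. Stack: edb
  Read 'b': matches stack top 'b' => pop. Stack: ed
  Read 'b': push. Stack: edb
  Read 'c': push. Stack: edbc
  Read 'e': push. Stack: edbce
  Read 'e': matches stack top 'e' => pop. Stack: edbc
  Read 'b': push. Stack: edbcb
  Read 'a': push. Stack: edbcba
  Read 'b': push. Stack: edbcbab
Final stack: "edbcbab" (length 7)

7


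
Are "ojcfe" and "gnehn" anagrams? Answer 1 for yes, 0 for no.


Strings: "ojcfe", "gnehn"
Sorted first:  cefjo
Sorted second: eghnn
Differ at position 0: 'c' vs 'e' => not anagrams

0


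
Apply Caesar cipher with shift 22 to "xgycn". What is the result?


Caesar cipher: shift "xgycn" by 22
  'x' (pos 23) + 22 = pos 19 = 't'
  'g' (pos 6) + 22 = pos 2 = 'c'
  'y' (pos 24) + 22 = pos 20 = 'u'
  'c' (pos 2) + 22 = pos 24 = 'y'
  'n' (pos 13) + 22 = pos 9 = 'j'
Result: tcuyj

tcuyj


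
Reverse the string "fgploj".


Input: fgploj
Reading characters right to left:
  Position 5: 'j'
  Position 4: 'o'
  Position 3: 'l'
  Position 2: 'p'
  Position 1: 'g'
  Position 0: 'f'
Reversed: jolpgf

jolpgf


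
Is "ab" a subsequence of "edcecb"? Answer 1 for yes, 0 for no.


Check if "ab" is a subsequence of "edcecb"
Greedy scan:
  Position 0 ('e'): no match needed
  Position 1 ('d'): no match needed
  Position 2 ('c'): no match needed
  Position 3 ('e'): no match needed
  Position 4 ('c'): no match needed
  Position 5 ('b'): no match needed
Only matched 0/2 characters => not a subsequence

0


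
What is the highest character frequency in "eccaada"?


Input: eccaada
Character counts:
  'a': 3
  'c': 2
  'd': 1
  'e': 1
Maximum frequency: 3

3


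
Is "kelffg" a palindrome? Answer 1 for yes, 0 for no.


Input: kelffg
Reversed: gfflek
  Compare pos 0 ('k') with pos 5 ('g'): MISMATCH
  Compare pos 1 ('e') with pos 4 ('f'): MISMATCH
  Compare pos 2 ('l') with pos 3 ('f'): MISMATCH
Result: not a palindrome

0


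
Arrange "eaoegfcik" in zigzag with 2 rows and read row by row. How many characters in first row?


Zigzag "eaoegfcik" into 2 rows:
Placing characters:
  'e' => row 0
  'a' => row 1
  'o' => row 0
  'e' => row 1
  'g' => row 0
  'f' => row 1
  'c' => row 0
  'i' => row 1
  'k' => row 0
Rows:
  Row 0: "eogck"
  Row 1: "aefi"
First row length: 5

5


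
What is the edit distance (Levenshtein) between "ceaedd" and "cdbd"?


Computing edit distance: "ceaedd" -> "cdbd"
DP table:
           c    d    b    d
      0    1    2    3    4
  c   1    0    1    2    3
  e   2    1    1    2    3
  a   3    2    2    2    3
  e   4    3    3    3    3
  d   5    4    3    4    3
  d   6    5    4    4    4
Edit distance = dp[6][4] = 4

4


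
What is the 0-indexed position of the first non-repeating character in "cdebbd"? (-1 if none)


Input: cdebbd
Character frequencies:
  'b': 2
  'c': 1
  'd': 2
  'e': 1
Scanning left to right for freq == 1:
  Position 0 ('c'): unique! => answer = 0

0


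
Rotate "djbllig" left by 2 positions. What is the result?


Input: "djbllig", rotate left by 2
First 2 characters: "dj"
Remaining characters: "bllig"
Concatenate remaining + first: "bllig" + "dj" = "blligdj"

blligdj


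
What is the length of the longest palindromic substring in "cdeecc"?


Input: "cdeecc"
Checking substrings for palindromes:
  [2:4] "ee" (len 2) => palindrome
  [4:6] "cc" (len 2) => palindrome
Longest palindromic substring: "ee" with length 2

2


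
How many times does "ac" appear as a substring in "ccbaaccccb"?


Searching for "ac" in "ccbaaccccb"
Scanning each position:
  Position 0: "cc" => no
  Position 1: "cb" => no
  Position 2: "ba" => no
  Position 3: "aa" => no
  Position 4: "ac" => MATCH
  Position 5: "cc" => no
  Position 6: "cc" => no
  Position 7: "cc" => no
  Position 8: "cb" => no
Total occurrences: 1

1


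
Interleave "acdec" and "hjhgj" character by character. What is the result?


Interleaving "acdec" and "hjhgj":
  Position 0: 'a' from first, 'h' from second => "ah"
  Position 1: 'c' from first, 'j' from second => "cj"
  Position 2: 'd' from first, 'h' from second => "dh"
  Position 3: 'e' from first, 'g' from second => "eg"
  Position 4: 'c' from first, 'j' from second => "cj"
Result: ahcjdhegcj

ahcjdhegcj


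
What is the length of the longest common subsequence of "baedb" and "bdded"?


LCS of "baedb" and "bdded"
DP table:
           b    d    d    e    d
      0    0    0    0    0    0
  b   0    1    1    1    1    1
  a   0    1    1    1    1    1
  e   0    1    1    1    2    2
  d   0    1    2    2    2    3
  b   0    1    2    2    2    3
LCS length = dp[5][5] = 3

3
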